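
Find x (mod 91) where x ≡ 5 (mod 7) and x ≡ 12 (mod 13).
M = 7 × 13 = 91. M₁ = 13, y₁ ≡ 6 (mod 7). M₂ = 7, y₂ ≡ 2 (mod 13). x = 5×13×6 + 12×7×2 ≡ 12 (mod 91)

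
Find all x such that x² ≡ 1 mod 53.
The square roots of 1 mod 53 are 1 and 52. Verify: 1² = 1 ≡ 1 mod 53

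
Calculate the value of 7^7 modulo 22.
By repeated squaring mod 22: 7^{1}≡7, 7^{2}≡5, 7^{4}≡3. Then 7^{7} = 7^{4+2+1} ≡ 3 × 5 × 7 ≡ 17 mod 22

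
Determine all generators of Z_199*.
There are φ(198) = 60 primitive roots mod 199: {3, 6, 15, 22, 30, 34, 38, 39, 41, 44, 48, 54, 68, 69, 71, 73, 75, 77, 84, 87, 95, 97, 99, 105, 108, 110, 113, 118, 119, 120, 127, 129, 133, 134, 142, 143, 146, 148, 149, 150, 152, 153, 154, 163, 164, 166, 167, 168, 170, 173, 176, 179, 183, 185, 186, 189, 190, 192, 195, 197}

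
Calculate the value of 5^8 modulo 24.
By repeated squaring (mod 24): 5^{1}≡5, 5^{2}≡1, 5^{4}≡1, 5^{8}≡1. So 5^{8} ≡ 1 (mod 24)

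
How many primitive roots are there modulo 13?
Number of primitive roots mod 13 = φ(p-1) = φ(12) = 4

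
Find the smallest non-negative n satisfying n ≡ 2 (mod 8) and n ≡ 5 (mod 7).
M = 8 × 7 = 56. M₁ = 7, y₁ ≡ 7 (mod 8). M₂ = 8, y₂ ≡ 1 (mod 7). n = 2×7×7 + 5×8×1 ≡ 26 (mod 56)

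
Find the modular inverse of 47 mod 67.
Since 67 is prime, by Fermat 47^(-1) ≡ 47^{65} ≡ 10 mod 67. Verify: 47 × 10 = 470 ≡ 1 mod 67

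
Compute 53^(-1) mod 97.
Since 97 is prime, by Fermat 53^(-1) ≡ 53^{95} ≡ 11 mod 97. Verify: 53 × 11 = 583 ≡ 1 mod 97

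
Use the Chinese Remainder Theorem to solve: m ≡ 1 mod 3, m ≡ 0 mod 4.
M = 3 × 4 = 12. M₁ = 4, y₁ ≡ 1 mod 3. M₂ = 3, y₂ ≡ 3 mod 4. m = 1×4×1 + 0×3×3 ≡ 4 mod 12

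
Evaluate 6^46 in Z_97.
By repeated squaring (mod 97): 6^{1}≡6, 6^{2}≡36, 6^{4}≡35, 6^{8}≡61, 6^{16}≡35, 6^{32}≡61. Then 6^{46} = 6^{32+8+4+2} ≡ 61 × 61 × 35 × 36 ≡ 62 (mod 97)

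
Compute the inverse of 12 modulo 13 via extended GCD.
Extended GCD: 12(-1) + 13(1) = 1. So 12^(-1) ≡ -1 ≡ 12 mod 13. Verify: 12 × 12 = 144 ≡ 1 mod 13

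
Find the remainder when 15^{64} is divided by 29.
By Fermat: 15^{28} ≡ 1 (mod 29). 64 = 2×28 + 8. So 15^{64} ≡ 15^{8} ≡ 23 (mod 29)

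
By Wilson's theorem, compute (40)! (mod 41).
By Wilson's theorem, (40)! ≡ -1 ≡ 40 (mod 41)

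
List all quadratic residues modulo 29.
Quadratic residues modulo 29: {1, 4, 5, 6, 7, 9, 13, 16, 20, 22, 23, 24, 25, 28}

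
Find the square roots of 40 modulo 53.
The square roots of 40 mod 53 are 27 and 26. Verify: 27² = 729 ≡ 40 (mod 53)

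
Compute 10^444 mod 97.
Using Fermat: 10^{96} ≡ 1 (mod 97). 444 ≡ 60 (mod 96). So 10^{444} ≡ 10^{60} ≡ 47 (mod 97)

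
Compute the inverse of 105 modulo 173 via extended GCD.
Extended GCD: 105(-28) + 173(17) = 1. So 105^(-1) ≡ -28 ≡ 145 mod 173. Verify: 105 × 145 = 15225 ≡ 1 mod 173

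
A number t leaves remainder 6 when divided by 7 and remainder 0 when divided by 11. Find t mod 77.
M = 7 × 11 = 77. M₁ = 11, y₁ ≡ 2 mod 7. M₂ = 7, y₂ ≡ 8 mod 11. t = 6×11×2 + 0×7×8 ≡ 55 mod 77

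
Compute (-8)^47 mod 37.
Using Fermat: (-8)^{36} ≡ 1 (mod 37). 47 ≡ 11 (mod 36). So (-8)^{47} ≡ (-8)^{11} ≡ 23 (mod 37)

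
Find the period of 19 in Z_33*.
Powers of 19 mod 33: 19^1≡19, 19^2≡31, 19^3≡28, 19^4≡4, 19^5≡10, 19^6≡25, 19^7≡13, 19^8≡16, 19^9≡7, 19^10≡1. ord_33(19) = 10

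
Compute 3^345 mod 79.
Using Fermat: 3^{78} ≡ 1 mod 79. 345 ≡ 33 mod 78. So 3^{345} ≡ 3^{33} ≡ 57 mod 79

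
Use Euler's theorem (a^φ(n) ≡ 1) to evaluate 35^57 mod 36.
By Euler: 35^{12} ≡ 1 mod 36 since gcd(35, 36) = 1. 57 = 4×12 + 9. So 35^{57} ≡ 35^{9} ≡ 35 mod 36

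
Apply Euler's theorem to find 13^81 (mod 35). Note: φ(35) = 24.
By Euler: 13^{24} ≡ 1 (mod 35) since gcd(13, 35) = 1. 81 = 3×24 + 9. So 13^{81} ≡ 13^{9} ≡ 13 (mod 35)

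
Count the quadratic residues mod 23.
For prime 23, there are (p-1)/2 = (23-1)/2 = 11 quadratic residues (excluding 0).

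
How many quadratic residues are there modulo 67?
Exactly half the non-zero residues mod a prime are QRs: (67-1)/2 = 33.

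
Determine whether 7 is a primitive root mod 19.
7^{3} ≡ 1 (mod 19) and 3 < 18, so ord_19(7) = 3 ≠ 18 and 7 is not a primitive root.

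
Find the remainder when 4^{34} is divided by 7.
By Fermat: 4^{6} ≡ 1 mod 7. 34 = 5×6 + 4. So 4^{34} ≡ 4^{4} ≡ 4 mod 7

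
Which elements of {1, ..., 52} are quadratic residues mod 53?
Quadratic residues modulo 53: {1, 4, 6, 7, 9, 10, 11, 13, 15, 16, 17, 24, 25, 28, 29, 36, 37, 38, 40, 42, 43, 44, 46, 47, 49, 52}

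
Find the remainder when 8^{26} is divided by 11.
By Fermat: 8^{10} ≡ 1 (mod 11). 26 = 2×10 + 6. So 8^{26} ≡ 8^{6} ≡ 3 (mod 11)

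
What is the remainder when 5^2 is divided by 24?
5^{2} = 25 ≡ 1 mod 24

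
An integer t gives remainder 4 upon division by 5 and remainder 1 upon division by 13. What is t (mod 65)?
M = 5 × 13 = 65. M₁ = 13, y₁ ≡ 2 (mod 5). M₂ = 5, y₂ ≡ 8 (mod 13). t = 4×13×2 + 1×5×8 ≡ 14 (mod 65)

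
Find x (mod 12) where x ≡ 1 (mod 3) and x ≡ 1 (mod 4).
M = 3 × 4 = 12. M₁ = 4, y₁ ≡ 1 (mod 3). M₂ = 3, y₂ ≡ 3 (mod 4). x = 1×4×1 + 1×3×3 ≡ 1 (mod 12)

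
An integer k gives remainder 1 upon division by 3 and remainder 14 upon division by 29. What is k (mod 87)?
M = 3 × 29 = 87. M₁ = 29, y₁ ≡ 2 (mod 3). M₂ = 3, y₂ ≡ 10 (mod 29). k = 1×29×2 + 14×3×10 ≡ 43 (mod 87)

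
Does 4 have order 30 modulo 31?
4^{5} ≡ 1 (mod 31) and 5 < 30, so ord_31(4) = 5 ≠ 30 and 4 is not a primitive root.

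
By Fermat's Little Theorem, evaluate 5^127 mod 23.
By Fermat: 5^{22} ≡ 1 (mod 23). 127 = 5×22 + 17. So 5^{127} ≡ 5^{17} ≡ 15 (mod 23)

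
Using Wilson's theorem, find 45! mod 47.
(46)! = (45)! × (46) ≡ -1 (mod 47). So (45)! ≡ -1 × (46)^(-1) ≡ (-1)×(-1) = 1 (mod 47)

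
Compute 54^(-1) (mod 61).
Since 61 is prime, by Fermat 54^(-1) ≡ 54^{59} ≡ 26 (mod 61). Verify: 54 × 26 = 1404 ≡ 1 (mod 61)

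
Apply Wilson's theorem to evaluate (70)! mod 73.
(72)! = (70)! × (71) × (72) ≡ -1 mod 73. So (70)! ≡ -1 × [(72)(71)]^(-1) ≡ 36 mod 73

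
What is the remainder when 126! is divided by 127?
By Wilson's theorem, (126)! ≡ -1 ≡ 126 mod 127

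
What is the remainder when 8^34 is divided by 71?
By repeated squaring mod 71: 8^{1}≡8, 8^{2}≡64, 8^{4}≡49, 8^{8}≡58, 8^{16}≡27, 8^{32}≡19. Then 8^{34} = 8^{32+2} ≡ 19 × 64 ≡ 9 mod 71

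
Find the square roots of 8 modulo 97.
The square roots of 8 mod 97 are 69 and 28. Verify: 69² = 4761 ≡ 8 mod 97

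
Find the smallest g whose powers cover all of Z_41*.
g = 6. For each prime q|40: 6^{20}≡40, 6^{8}≡10, none ≡ 1, so ord_41(6) = 40 and 6 is a primitive root.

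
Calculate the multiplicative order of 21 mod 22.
Powers of 21 mod 22: 21^1≡21, 21^2≡1. ord_22(21) = 2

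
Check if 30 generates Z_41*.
ord_41(30) divides 40. For each prime q|40: 30^{20}≡40, 30^{8}≡16, none ≡ 1. So 30 has order 40 and is a primitive root mod 41.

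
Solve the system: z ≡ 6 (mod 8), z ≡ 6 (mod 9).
M = 8 × 9 = 72. M₁ = 9, y₁ ≡ 1 (mod 8). M₂ = 8, y₂ ≡ 8 (mod 9). z = 6×9×1 + 6×8×8 ≡ 6 (mod 72)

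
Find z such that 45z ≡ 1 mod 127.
Since 127 is prime, by Fermat 45^(-1) ≡ 45^{125} ≡ 48 mod 127. Verify: 45 × 48 = 2160 ≡ 1 mod 127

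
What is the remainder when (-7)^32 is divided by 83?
By repeated squaring mod 83: (-7)^{1}≡76, (-7)^{2}≡49, (-7)^{4}≡77, (-7)^{8}≡36, (-7)^{16}≡51, (-7)^{32}≡28. So (-7)^{32} ≡ 28 mod 83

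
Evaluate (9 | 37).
(9/37) = 9^{18} mod 37 = 1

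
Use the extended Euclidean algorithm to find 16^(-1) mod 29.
Extended GCD: 16(-9) + 29(5) = 1. So 16^(-1) ≡ -9 ≡ 20 (mod 29). Verify: 16 × 20 = 320 ≡ 1 (mod 29)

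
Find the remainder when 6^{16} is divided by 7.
By Fermat: 6^{6} ≡ 1 mod 7. 16 = 2×6 + 4. So 6^{16} ≡ 6^{4} ≡ 1 mod 7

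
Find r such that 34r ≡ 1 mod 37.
Since 37 is prime, by Fermat 34^(-1) ≡ 34^{35} ≡ 12 mod 37. Verify: 34 × 12 = 408 ≡ 1 mod 37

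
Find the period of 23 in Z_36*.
Powers of 23 mod 36: 23^1≡23, 23^2≡25, 23^3≡35, 23^4≡13, 23^5≡11, 23^6≡1. Order = 6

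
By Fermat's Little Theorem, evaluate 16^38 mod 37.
By Fermat: 16^{36} ≡ 1 (mod 37). So 16^{38} = 16^{36} · 16^{2} ≡ 16^{2} ≡ 34 (mod 37)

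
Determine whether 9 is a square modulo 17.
By Euler's criterion: 9^{8} ≡ 1 mod 17. Since this equals 1, 9 is a QR.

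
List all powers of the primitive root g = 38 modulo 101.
38^1, 38^2, ..., 38^{100} mod 101: [38, 30, 29, 92, 62, 33, 42, 81, 48, 6, 26, 79, 73, 47, 69, 97, 50, 82, 86, 36, 55, 70, 34, 80, 10, 77, 98, 88, 11, 14, 27, 16, 2, 76, 60, 58, 83, 23, 66, 84, 61, 96, 12, 52, 57, 45, 94, 37, 93, 100, 63, 71, 72, 9, 39, 68, 59, 20, 53, 95, 75, 22, 28, 54, 32, 4, 51, 19, 15, 65, 46, 31, 67, 21, 91, 24, 3, 13, 90, 87, 74, 85, 99, 25, 41, 43, 18, 78, 35, 17, 40, 5, 89, 49, 44, 56, 7, 64, 8, 1]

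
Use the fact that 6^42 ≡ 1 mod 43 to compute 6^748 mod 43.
By Fermat: 6^{42} ≡ 1 mod 43. 748 ≡ 34 mod 42. So 6^{748} ≡ 6^{34} ≡ 6 mod 43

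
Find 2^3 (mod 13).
2^{3} = 8 ≡ 8 (mod 13)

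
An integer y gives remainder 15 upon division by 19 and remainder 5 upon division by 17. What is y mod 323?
M = 19 × 17 = 323. M₁ = 17, y₁ ≡ 9 mod 19. M₂ = 19, y₂ ≡ 9 mod 17. y = 15×17×9 + 5×19×9 ≡ 243 mod 323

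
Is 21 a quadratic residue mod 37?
By Euler's criterion: 21^{18} ≡ 1 (mod 37). Since this equals 1, 21 is a QR.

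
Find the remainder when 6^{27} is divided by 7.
By Fermat: 6^{6} ≡ 1 (mod 7). 27 = 4×6 + 3. So 6^{27} ≡ 6^{3} ≡ 6 (mod 7)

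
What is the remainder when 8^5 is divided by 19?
By repeated squaring (mod 19): 8^{1}≡8, 8^{2}≡7, 8^{4}≡11. Then 8^{5} = 8^{4+1} ≡ 11 × 8 ≡ 12 (mod 19)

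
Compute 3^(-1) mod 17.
Since 17 is prime, by Fermat 3^(-1) ≡ 3^{15} ≡ 6 mod 17. Verify: 3 × 6 = 18 ≡ 1 mod 17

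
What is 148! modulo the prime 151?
(150)! = (148)! × (149) × (150) ≡ -1 (mod 151). So (148)! ≡ -1 × [(150)(149)]^(-1) ≡ 75 (mod 151)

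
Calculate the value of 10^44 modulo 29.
Using Fermat: 10^{28} ≡ 1 (mod 29). 44 ≡ 16 (mod 28). So 10^{44} ≡ 10^{16} ≡ 16 (mod 29)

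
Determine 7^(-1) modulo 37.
Since 37 is prime, by Fermat 7^(-1) ≡ 7^{35} ≡ 16 (mod 37). Verify: 7 × 16 = 112 ≡ 1 (mod 37)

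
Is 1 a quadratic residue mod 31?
By Euler's criterion: 1^{15} ≡ 1 (mod 31). Since this equals 1, 1 is a QR.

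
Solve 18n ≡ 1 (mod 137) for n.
Since 137 is prime, by Fermat 18^(-1) ≡ 18^{135} ≡ 99 (mod 137). Verify: 18 × 99 = 1782 ≡ 1 (mod 137)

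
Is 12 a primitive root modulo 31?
ord_31(12) divides 30. For each prime q|30: 12^{15}≡30, 12^{10}≡25, 12^{6}≡2, none ≡ 1. So 12 has order 30 and is a primitive root mod 31.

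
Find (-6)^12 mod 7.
Using Fermat: (-6)^{6} ≡ 1 mod 7. 12 ≡ 0 mod 6. So (-6)^{12} ≡ (-6)^{0} ≡ 1 mod 7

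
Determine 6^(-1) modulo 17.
Since 17 is prime, by Fermat 6^(-1) ≡ 6^{15} ≡ 3 (mod 17). Verify: 6 × 3 = 18 ≡ 1 (mod 17)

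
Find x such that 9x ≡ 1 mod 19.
Since 19 is prime, by Fermat 9^(-1) ≡ 9^{17} ≡ 17 mod 19. Verify: 9 × 17 = 153 ≡ 1 mod 19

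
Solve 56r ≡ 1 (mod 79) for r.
Since 79 is prime, by Fermat 56^(-1) ≡ 56^{77} ≡ 24 (mod 79). Verify: 56 × 24 = 1344 ≡ 1 (mod 79)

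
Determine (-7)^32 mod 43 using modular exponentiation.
By repeated squaring (mod 43): (-7)^{1}≡36, (-7)^{2}≡6, (-7)^{4}≡36, (-7)^{8}≡6, (-7)^{16}≡36, (-7)^{32}≡6. So (-7)^{32} ≡ 6 (mod 43)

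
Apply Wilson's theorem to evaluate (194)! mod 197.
(196)! = (194)! × (195) × (196) ≡ -1 mod 197. So (194)! ≡ -1 × [(196)(195)]^(-1) ≡ 98 mod 197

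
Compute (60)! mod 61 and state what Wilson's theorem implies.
(60)! mod 61 = 60. Since this equals -1 (mod 61), Wilson confirms 61 is prime.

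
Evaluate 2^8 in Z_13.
By repeated squaring mod 13: 2^{1}≡2, 2^{2}≡4, 2^{4}≡3, 2^{8}≡9. So 2^{8} ≡ 9 mod 13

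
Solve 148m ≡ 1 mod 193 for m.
Since 193 is prime, by Fermat 148^(-1) ≡ 148^{191} ≡ 30 mod 193. Verify: 148 × 30 = 4440 ≡ 1 mod 193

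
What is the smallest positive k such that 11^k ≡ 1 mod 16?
Powers of 11 mod 16: 11^1≡11, 11^2≡9, 11^3≡3, 11^4≡1. So the order of 11 is 4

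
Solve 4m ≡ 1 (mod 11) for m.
Since 11 is prime, by Fermat 4^(-1) ≡ 4^{9} ≡ 3 (mod 11). Verify: 4 × 3 = 12 ≡ 1 (mod 11)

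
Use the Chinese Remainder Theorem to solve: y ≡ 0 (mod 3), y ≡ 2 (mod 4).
M = 3 × 4 = 12. M₁ = 4, y₁ ≡ 1 (mod 3). M₂ = 3, y₂ ≡ 3 (mod 4). y = 0×4×1 + 2×3×3 ≡ 6 (mod 12)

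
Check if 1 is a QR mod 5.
By Euler's criterion: 1^{2} ≡ 1 mod 5. Since this equals 1, 1 is a QR.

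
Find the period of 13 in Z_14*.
Powers of 13 mod 14: 13^1≡13, 13^2≡1. Order = 2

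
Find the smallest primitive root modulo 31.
g = 3. Powers: [3, 9, 27, 19, 26, 16, 17, 20, 29, 25, ...] generates all 30 non-zero residues.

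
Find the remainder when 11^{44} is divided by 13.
By Fermat: 11^{12} ≡ 1 (mod 13). 44 = 3×12 + 8. So 11^{44} ≡ 11^{8} ≡ 9 (mod 13)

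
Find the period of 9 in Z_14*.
Powers of 9 mod 14: 9^1≡9, 9^2≡11, 9^3≡1. Order = 3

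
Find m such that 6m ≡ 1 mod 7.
Since 7 is prime, by Fermat 6^(-1) ≡ 6^{5} ≡ 6 mod 7. Verify: 6 × 6 = 36 ≡ 1 mod 7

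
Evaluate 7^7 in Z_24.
By repeated squaring mod 24: 7^{1}≡7, 7^{2}≡1, 7^{4}≡1. Then 7^{7} = 7^{4+2+1} ≡ 1 × 1 × 7 ≡ 7 mod 24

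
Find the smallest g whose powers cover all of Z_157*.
g = 5. Powers: [5, 25, 125, 154, 142, 82, 96, 9, 45, ...] generates all 156 non-zero residues.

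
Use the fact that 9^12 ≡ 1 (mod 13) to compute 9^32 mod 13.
By Fermat: 9^{12} ≡ 1 (mod 13). 32 = 2×12 + 8. So 9^{32} ≡ 9^{8} ≡ 3 (mod 13)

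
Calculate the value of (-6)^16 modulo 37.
By repeated squaring (mod 37): (-6)^{1}≡31, (-6)^{2}≡36, (-6)^{4}≡1, (-6)^{8}≡1, (-6)^{16}≡1. So (-6)^{16} ≡ 1 (mod 37)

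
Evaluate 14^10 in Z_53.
By repeated squaring mod 53: 14^{1}≡14, 14^{2}≡37, 14^{4}≡44, 14^{8}≡28. Then 14^{10} = 14^{8+2} ≡ 28 × 37 ≡ 29 mod 53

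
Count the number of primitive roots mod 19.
A prime p has φ(p-1) primitive roots; here φ(18) = 6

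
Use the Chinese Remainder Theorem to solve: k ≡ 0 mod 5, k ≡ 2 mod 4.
M = 5 × 4 = 20. M₁ = 4, y₁ ≡ 4 mod 5. M₂ = 5, y₂ ≡ 1 mod 4. k = 0×4×4 + 2×5×1 ≡ 10 mod 20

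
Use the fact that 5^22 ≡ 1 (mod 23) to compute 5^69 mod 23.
By Fermat: 5^{22} ≡ 1 (mod 23). 69 = 3×22 + 3. So 5^{69} ≡ 5^{3} ≡ 10 (mod 23)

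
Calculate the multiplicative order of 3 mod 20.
Powers of 3 mod 20: 3^1≡3, 3^2≡9, 3^3≡7, 3^4≡1. So the order of 3 is 4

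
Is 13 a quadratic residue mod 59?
By Euler's criterion: 13^{29} ≡ 58 mod 59. Since this equals -1 (≡ 58), 13 is not a QR.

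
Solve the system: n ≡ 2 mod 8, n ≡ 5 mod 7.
M = 8 × 7 = 56. M₁ = 7, y₁ ≡ 7 mod 8. M₂ = 8, y₂ ≡ 1 mod 7. n = 2×7×7 + 5×8×1 ≡ 26 mod 56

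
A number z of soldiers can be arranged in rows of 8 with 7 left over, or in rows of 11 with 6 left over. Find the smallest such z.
M = 8 × 11 = 88. M₁ = 11, y₁ ≡ 3 (mod 8). M₂ = 8, y₂ ≡ 7 (mod 11). z = 7×11×3 + 6×8×7 ≡ 39 (mod 88)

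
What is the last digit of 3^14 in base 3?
By repeated squaring (mod 3): 3^{1}≡0, 3^{2}≡0, 3^{4}≡0, 3^{8}≡0. Then 3^{14} = 3^{8+4+2} ≡ 0 × 0 × 0 ≡ 0 (mod 3)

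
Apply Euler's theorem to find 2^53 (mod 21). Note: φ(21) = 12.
By Euler: 2^{12} ≡ 1 (mod 21) since gcd(2, 21) = 1. 53 = 4×12 + 5. So 2^{53} ≡ 2^{5} ≡ 11 (mod 21)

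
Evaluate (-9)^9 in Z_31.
By repeated squaring mod 31: (-9)^{1}≡22, (-9)^{2}≡19, (-9)^{4}≡20, (-9)^{8}≡28. Then (-9)^{9} = (-9)^{8+1} ≡ 28 × 22 ≡ 27 mod 31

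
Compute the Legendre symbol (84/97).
(84/97) = 84^{48} mod 97 = -1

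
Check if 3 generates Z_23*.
3^{11} ≡ 1 mod 23 and 11 < 22, so ord_23(3) = 11 ≠ 22 and 3 is not a primitive root.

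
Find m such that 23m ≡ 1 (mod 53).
Since 53 is prime, by Fermat 23^(-1) ≡ 23^{51} ≡ 30 (mod 53). Verify: 23 × 30 = 690 ≡ 1 (mod 53)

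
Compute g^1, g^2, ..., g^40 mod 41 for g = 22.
22^1, 22^2, ..., 22^{40} mod 41: [22, 33, 29, 23, 14, 21, 11, 37, 35, 32, 7, 31, 26, 39, 38, 16, 24, 36, 13, 40, 19, 8, 12, 18, 27, 20, 30, 4, 6, 9, 34, 10, 15, 2, 3, 25, 17, 5, 28, 1]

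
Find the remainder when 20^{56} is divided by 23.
By Fermat: 20^{22} ≡ 1 mod 23. 56 = 2×22 + 12. So 20^{56} ≡ 20^{12} ≡ 3 mod 23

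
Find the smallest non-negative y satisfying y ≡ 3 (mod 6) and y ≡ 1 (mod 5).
M = 6 × 5 = 30. M₁ = 5, y₁ ≡ 5 (mod 6). M₂ = 6, y₂ ≡ 1 (mod 5). y = 3×5×5 + 1×6×1 ≡ 21 (mod 30)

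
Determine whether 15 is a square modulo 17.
By Euler's criterion: 15^{8} ≡ 1 (mod 17). Since this equals 1, 15 is a QR.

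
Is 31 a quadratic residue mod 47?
By Euler's criterion: 31^{23} ≡ 46 (mod 47). Since this equals -1 (≡ 46), 31 is not a QR.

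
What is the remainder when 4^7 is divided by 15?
By repeated squaring (mod 15): 4^{1}≡4, 4^{2}≡1, 4^{4}≡1. Then 4^{7} = 4^{4+2+1} ≡ 1 × 1 × 4 ≡ 4 (mod 15)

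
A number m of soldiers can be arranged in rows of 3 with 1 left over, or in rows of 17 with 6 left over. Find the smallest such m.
M = 3 × 17 = 51. M₁ = 17, y₁ ≡ 2 mod 3. M₂ = 3, y₂ ≡ 6 mod 17. m = 1×17×2 + 6×3×6 ≡ 40 mod 51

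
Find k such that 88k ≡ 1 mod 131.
Since 131 is prime, by Fermat 88^(-1) ≡ 88^{129} ≡ 67 mod 131. Verify: 88 × 67 = 5896 ≡ 1 mod 131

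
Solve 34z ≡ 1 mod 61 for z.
Since 61 is prime, by Fermat 34^(-1) ≡ 34^{59} ≡ 9 mod 61. Verify: 34 × 9 = 306 ≡ 1 mod 61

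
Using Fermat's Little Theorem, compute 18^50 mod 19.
By Fermat: 18^{18} ≡ 1 (mod 19). 50 = 2×18 + 14. So 18^{50} ≡ 18^{14} ≡ 1 (mod 19)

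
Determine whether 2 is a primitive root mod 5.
ord_5(2) divides 4. For each prime q|4: 2^{2}≡4, none ≡ 1. So 2 has order 4 and is a primitive root mod 5.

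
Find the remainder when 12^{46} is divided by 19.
By Fermat: 12^{18} ≡ 1 (mod 19). 46 = 2×18 + 10. So 12^{46} ≡ 12^{10} ≡ 7 (mod 19)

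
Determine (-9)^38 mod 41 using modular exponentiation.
By repeated squaring mod 41: (-9)^{1}≡32, (-9)^{2}≡40, (-9)^{4}≡1, (-9)^{8}≡1, (-9)^{16}≡1, (-9)^{32}≡1. Then (-9)^{38} = (-9)^{32+4+2} ≡ 1 × 1 × 40 ≡ 40 mod 41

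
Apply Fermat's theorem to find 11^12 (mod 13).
By Fermat's Little Theorem, 11^{12} ≡ 1 (mod 13) since 13 is prime and gcd(11, 13) = 1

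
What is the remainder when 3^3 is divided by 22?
3^{3} = 27 ≡ 5 mod 22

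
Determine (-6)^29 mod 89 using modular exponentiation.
By repeated squaring (mod 89): (-6)^{1}≡83, (-6)^{2}≡36, (-6)^{4}≡50, (-6)^{8}≡8, (-6)^{16}≡64. Then (-6)^{29} = (-6)^{16+8+4+1} ≡ 64 × 8 × 50 × 83 ≡ 14 (mod 89)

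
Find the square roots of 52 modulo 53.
The square roots of 52 mod 53 are 23 and 30. Verify: 23² = 529 ≡ 52 (mod 53)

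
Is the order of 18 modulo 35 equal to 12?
Powers of 18 mod 35: 18^1≡18, 18^2≡9, 18^3≡22, 18^4≡11, 18^5≡23, 18^6≡29, 18^7≡32, 18^8≡16, 18^9≡8, 18^10≡4, 18^11≡2, 18^12≡1. First k with 18^k≡1 is k=12. Yes, ord_35(18) = 12.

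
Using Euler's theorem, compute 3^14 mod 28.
By Euler: 3^{12} ≡ 1 mod 28 since gcd(3, 28) = 1. 14 = 1×12 + 2. So 3^{14} ≡ 3^{2} ≡ 9 mod 28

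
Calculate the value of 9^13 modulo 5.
Using Fermat: 9^{4} ≡ 1 mod 5. 13 ≡ 1 mod 4. So 9^{13} ≡ 9^{1} ≡ 4 mod 5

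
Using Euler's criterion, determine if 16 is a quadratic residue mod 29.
By Euler's criterion: 16^{14} ≡ 1 (mod 29). Since this equals 1, 16 is a QR.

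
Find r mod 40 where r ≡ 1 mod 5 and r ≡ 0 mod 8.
M = 5 × 8 = 40. M₁ = 8, y₁ ≡ 2 mod 5. M₂ = 5, y₂ ≡ 5 mod 8. r = 1×8×2 + 0×5×5 ≡ 16 mod 40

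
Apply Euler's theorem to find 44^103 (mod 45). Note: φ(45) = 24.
By Euler: 44^{24} ≡ 1 (mod 45) since gcd(44, 45) = 1. 103 = 4×24 + 7. So 44^{103} ≡ 44^{7} ≡ 44 (mod 45)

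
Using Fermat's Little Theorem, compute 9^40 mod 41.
By Fermat's Little Theorem, 9^{40} ≡ 1 (mod 41) since 41 is prime and gcd(9, 41) = 1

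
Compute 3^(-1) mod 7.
Since 7 is prime, by Fermat 3^(-1) ≡ 3^{5} ≡ 5 mod 7. Verify: 3 × 5 = 15 ≡ 1 mod 7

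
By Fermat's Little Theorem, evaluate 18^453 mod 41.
By Fermat: 18^{40} ≡ 1 (mod 41). 453 ≡ 13 (mod 40). So 18^{453} ≡ 18^{13} ≡ 10 (mod 41)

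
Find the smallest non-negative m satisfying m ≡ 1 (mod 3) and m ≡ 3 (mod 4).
M = 3 × 4 = 12. M₁ = 4, y₁ ≡ 1 (mod 3). M₂ = 3, y₂ ≡ 3 (mod 4). m = 1×4×1 + 3×3×3 ≡ 7 (mod 12)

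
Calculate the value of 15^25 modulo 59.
By repeated squaring mod 59: 15^{1}≡15, 15^{2}≡48, 15^{4}≡3, 15^{8}≡9, 15^{16}≡22. Then 15^{25} = 15^{16+8+1} ≡ 22 × 9 × 15 ≡ 20 mod 59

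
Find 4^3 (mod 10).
4^{3} = 64 ≡ 4 (mod 10)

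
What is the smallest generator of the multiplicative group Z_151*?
g = 6. For each prime q|150: 6^{75}≡150, 6^{50}≡32, 6^{30}≡59, none ≡ 1, so ord_151(6) = 150 and 6 is a primitive root.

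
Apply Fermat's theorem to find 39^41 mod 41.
By Fermat: 39^{40} ≡ 1 mod 41. So 39^{41} = 39^{40} · 39^{1} ≡ 39^{1} ≡ 39 mod 41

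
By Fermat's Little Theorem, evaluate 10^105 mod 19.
By Fermat: 10^{18} ≡ 1 mod 19. 105 = 5×18 + 15. So 10^{105} ≡ 10^{15} ≡ 8 mod 19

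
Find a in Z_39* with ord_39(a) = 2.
14 has order 2 mod 39 since 14^{2} ≡ 1 mod 39 and no smaller power works.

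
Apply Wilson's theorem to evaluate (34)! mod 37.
(36)! = (34)! × (35) × (36) ≡ -1 mod 37. So (34)! ≡ -1 × [(36)(35)]^(-1) ≡ 18 mod 37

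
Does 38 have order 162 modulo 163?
38^{9} ≡ 1 mod 163 and 9 < 162, so ord_163(38) = 9 ≠ 162 and 38 is not a primitive root.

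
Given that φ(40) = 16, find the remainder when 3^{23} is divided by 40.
By Euler: 3^{16} ≡ 1 (mod 40) since gcd(3, 40) = 1. 23 = 1×16 + 7. So 3^{23} ≡ 3^{7} ≡ 27 (mod 40)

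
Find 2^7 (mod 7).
Using Fermat: 2^{6} ≡ 1 (mod 7). 7 ≡ 1 (mod 6). So 2^{7} ≡ 2^{1} ≡ 2 (mod 7)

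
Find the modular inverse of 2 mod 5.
Since 5 is prime, by Fermat 2^(-1) ≡ 2^{3} ≡ 3 mod 5. Verify: 2 × 3 = 6 ≡ 1 mod 5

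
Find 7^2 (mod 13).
7^{2} = 49 ≡ 10 (mod 13)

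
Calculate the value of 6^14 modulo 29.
By repeated squaring mod 29: 6^{1}≡6, 6^{2}≡7, 6^{4}≡20, 6^{8}≡23. Then 6^{14} = 6^{8+4+2} ≡ 23 × 20 × 7 ≡ 1 mod 29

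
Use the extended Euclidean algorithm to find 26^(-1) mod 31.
Extended GCD: 26(6) + 31(-5) = 1. So 26^(-1) ≡ 6 (mod 31). Verify: 26 × 6 = 156 ≡ 1 (mod 31)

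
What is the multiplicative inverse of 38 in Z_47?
Since 47 is prime, by Fermat 38^(-1) ≡ 38^{45} ≡ 26 (mod 47). Verify: 38 × 26 = 988 ≡ 1 (mod 47)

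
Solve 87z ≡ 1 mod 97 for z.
Since 97 is prime, by Fermat 87^(-1) ≡ 87^{95} ≡ 29 mod 97. Verify: 87 × 29 = 2523 ≡ 1 mod 97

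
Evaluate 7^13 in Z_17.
By repeated squaring mod 17: 7^{1}≡7, 7^{2}≡15, 7^{4}≡4, 7^{8}≡16. Then 7^{13} = 7^{8+4+1} ≡ 16 × 4 × 7 ≡ 6 mod 17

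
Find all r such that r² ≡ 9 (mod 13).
The square roots of 9 mod 13 are 3 and 10. Verify: 3² = 9 ≡ 9 (mod 13)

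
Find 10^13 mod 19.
By repeated squaring mod 19: 10^{1}≡10, 10^{2}≡5, 10^{4}≡6, 10^{8}≡17. Then 10^{13} = 10^{8+4+1} ≡ 17 × 6 × 10 ≡ 13 mod 19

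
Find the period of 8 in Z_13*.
Powers of 8 mod 13: 8^1≡8, 8^2≡12, 8^3≡5, 8^4≡1. Order = 4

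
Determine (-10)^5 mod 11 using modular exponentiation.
By repeated squaring (mod 11): (-10)^{1}≡1, (-10)^{2}≡1, (-10)^{4}≡1. Then (-10)^{5} = (-10)^{4+1} ≡ 1 × 1 ≡ 1 (mod 11)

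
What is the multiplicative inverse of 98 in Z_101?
Since 101 is prime, by Fermat 98^(-1) ≡ 98^{99} ≡ 67 mod 101. Verify: 98 × 67 = 6566 ≡ 1 mod 101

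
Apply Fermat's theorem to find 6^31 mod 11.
By Fermat: 6^{10} ≡ 1 mod 11. 31 = 3×10 + 1. So 6^{31} ≡ 6^{1} ≡ 6 mod 11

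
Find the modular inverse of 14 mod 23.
Since 23 is prime, by Fermat 14^(-1) ≡ 14^{21} ≡ 5 mod 23. Verify: 14 × 5 = 70 ≡ 1 mod 23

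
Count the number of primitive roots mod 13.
There are φ(13-1) = φ(12) = 4 primitive roots modulo 13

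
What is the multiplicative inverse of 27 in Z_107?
Since 107 is prime, by Fermat 27^(-1) ≡ 27^{105} ≡ 4 mod 107. Verify: 27 × 4 = 108 ≡ 1 mod 107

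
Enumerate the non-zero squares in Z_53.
QRs mod 53: {1, 4, 6, 7, 9, 10, 11, 13, 15, 16, 17, 24, 25, 28, 29, 36, 37, 38, 40, 42, 43, 44, 46, 47, 49, 52}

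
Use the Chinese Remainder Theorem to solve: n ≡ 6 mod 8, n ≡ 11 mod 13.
M = 8 × 13 = 104. M₁ = 13, y₁ ≡ 5 mod 8. M₂ = 8, y₂ ≡ 5 mod 13. n = 6×13×5 + 11×8×5 ≡ 102 mod 104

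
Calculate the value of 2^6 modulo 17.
By repeated squaring (mod 17): 2^{1}≡2, 2^{2}≡4, 2^{4}≡16. Then 2^{6} = 2^{4+2} ≡ 16 × 4 ≡ 13 (mod 17)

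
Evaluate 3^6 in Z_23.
By repeated squaring (mod 23): 3^{1}≡3, 3^{2}≡9, 3^{4}≡12. Then 3^{6} = 3^{4+2} ≡ 12 × 9 ≡ 16 (mod 23)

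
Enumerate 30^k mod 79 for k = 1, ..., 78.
30^1, 30^2, ..., 30^{78} mod 79: [30, 31, 61, 13, 74, 8, 3, 11, 14, 25, 39, 64, 24, 9, 33, 42, 75, 38, 34, 72, 27, 20, 47, 67, 35, 23, 58, 2, 60, 62, 43, 26, 69, 16, 6, 22, 28, 50, 78, 49, 48, 18, 66, 5, 71, 76, 68, 65, 54, 40, 15, 55, 70, 46, 37, 4, 41, 45, 7, 52, 59, 32, 12, 44, 56, 21, 77, 19, 17, 36, 53, 10, 63, 73, 57, 51, 29, 1]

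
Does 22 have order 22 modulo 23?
22^{2} ≡ 1 (mod 23) and 2 < 22, so ord_23(22) = 2 ≠ 22 and 22 is not a primitive root.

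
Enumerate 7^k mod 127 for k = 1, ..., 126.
7^1, 7^2, ..., 7^{126} mod 127: [7, 49, 89, 115, 43, 47, 75, 17, 119, 71, 116, 50, 96, 37, 5, 35, 118, 64, 67, 88, 108, 121, 85, 87, 101, 72, 123, 99, 58, 25, 48, 82, 66, 81, 59, 32, 97, 44, 54, 124, 106, 107, 114, 36, 125, 113, 29, 76, 24, 41, 33, 104, 93, 16, 112, 22, 27, 62, 53, 117, 57, 18, 126, 120, 78, 38, 12, 84, 80, 52, 110, 8, 56, 11, 77, 31, 90, 122, 92, 9, 63, 60, 39, 19, 6, 42, 40, 26, 55, 4, 28, 69, 102, 79, 45, 61, 46, 68, 95, 30, 83, 73, 3, 21, 20, 13, 91, 2, 14, 98, 51, 103, 86, 94, 23, 34, 111, 15, 105, 100, 65, 74, 10, 70, 109, 1]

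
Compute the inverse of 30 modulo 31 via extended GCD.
Extended GCD: 30(-1) + 31(1) = 1. So 30^(-1) ≡ -1 ≡ 30 (mod 31). Verify: 30 × 30 = 900 ≡ 1 (mod 31)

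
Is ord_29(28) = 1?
Powers of 28 mod 29: 28^1≡28, 28^2≡1. 28^1≡28≢1, so ord ≠ 1. No, the actual order is 2.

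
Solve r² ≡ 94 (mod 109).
The square roots of 94 mod 109 are 58 and 51. Verify: 58² = 3364 ≡ 94 (mod 109)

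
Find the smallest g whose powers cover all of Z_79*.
g = 3. For each prime q|78: 3^{39}≡78, 3^{26}≡23, 3^{6}≡18, none ≡ 1, so ord_79(3) = 78 and 3 is a primitive root.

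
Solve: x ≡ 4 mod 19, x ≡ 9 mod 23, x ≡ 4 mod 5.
M = 19 × 23 × 5 = 2185. M₁ = 115, y₁ ≡ 1 mod 19. M₂ = 95, y₂ ≡ 8 mod 23. M₃ = 437, y₃ ≡ 3 mod 5. x = 4×115×1 + 9×95×8 + 4×437×3 ≡ 1619 mod 2185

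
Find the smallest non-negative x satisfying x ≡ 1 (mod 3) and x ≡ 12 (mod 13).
M = 3 × 13 = 39. M₁ = 13, y₁ ≡ 1 (mod 3). M₂ = 3, y₂ ≡ 9 (mod 13). x = 1×13×1 + 12×3×9 ≡ 25 (mod 39)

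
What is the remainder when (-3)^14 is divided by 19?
By repeated squaring mod 19: (-3)^{1}≡16, (-3)^{2}≡9, (-3)^{4}≡5, (-3)^{8}≡6. Then (-3)^{14} = (-3)^{8+4+2} ≡ 6 × 5 × 9 ≡ 4 mod 19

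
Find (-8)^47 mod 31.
Using Fermat: (-8)^{30} ≡ 1 mod 31. 47 ≡ 17 mod 30. So (-8)^{47} ≡ (-8)^{17} ≡ 29 mod 31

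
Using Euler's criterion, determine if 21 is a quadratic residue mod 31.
By Euler's criterion: 21^{15} ≡ 30 mod 31. Since this equals -1 (≡ 30), 21 is not a QR.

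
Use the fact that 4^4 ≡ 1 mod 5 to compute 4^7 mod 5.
By Fermat: 4^{4} ≡ 1 mod 5. So 4^{7} = 4^{4} · 4^{3} ≡ 4^{3} ≡ 4 mod 5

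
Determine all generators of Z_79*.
There are φ(78) = 24 primitive roots mod 79: {3, 6, 7, 28, 29, 30, 34, 35, 37, 39, 43, 47, 48, 53, 54, 59, 60, 63, 66, 68, 70, 74, 75, 77}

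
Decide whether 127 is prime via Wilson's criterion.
(126)! mod 127 = 126. Since 126 ≡ -1 mod 127, 127 is prime.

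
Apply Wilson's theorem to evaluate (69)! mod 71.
(70)! = (69)! × (70) ≡ -1 mod 71. So (69)! ≡ -1 × (70)^(-1) ≡ (-1)×(-1) = 1 mod 71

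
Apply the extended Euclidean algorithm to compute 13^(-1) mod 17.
Extended GCD: 13(4) + 17(-3) = 1. So 13^(-1) ≡ 4 mod 17. Verify: 13 × 4 = 52 ≡ 1 mod 17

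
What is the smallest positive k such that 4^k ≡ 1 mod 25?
Powers of 4 mod 25: 4^1≡4, 4^2≡16, 4^3≡14, 4^4≡6, 4^5≡24, 4^6≡21, 4^7≡9, 4^8≡11, 4^9≡19, 4^10≡1. Order = 10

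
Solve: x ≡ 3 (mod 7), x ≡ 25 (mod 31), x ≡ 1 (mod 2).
M = 7 × 31 × 2 = 434. M₁ = 62, y₁ ≡ 6 (mod 7). M₂ = 14, y₂ ≡ 20 (mod 31). M₃ = 217, y₃ ≡ 1 (mod 2). x = 3×62×6 + 25×14×20 + 1×217×1 ≡ 87 (mod 434)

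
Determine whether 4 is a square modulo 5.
By Euler's criterion: 4^{2} ≡ 1 (mod 5). Since this equals 1, 4 is a QR.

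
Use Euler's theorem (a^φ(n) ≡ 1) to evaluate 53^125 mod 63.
By Euler: 53^{36} ≡ 1 (mod 63) since gcd(53, 63) = 1. 125 = 3×36 + 17. So 53^{125} ≡ 53^{17} ≡ 44 (mod 63)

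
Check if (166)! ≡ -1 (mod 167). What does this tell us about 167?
(166)! mod 167 = 166. Since this equals -1 (mod 167), Wilson confirms 167 is prime.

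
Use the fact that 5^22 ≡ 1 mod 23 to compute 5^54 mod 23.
By Fermat: 5^{22} ≡ 1 mod 23. 54 = 2×22 + 10. So 5^{54} ≡ 5^{10} ≡ 9 mod 23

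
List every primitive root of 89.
There are φ(88) = 40 primitive roots mod 89: {3, 6, 7, 13, 14, 15, 19, 23, 24, 26, 27, 28, 29, 30, 31, 33, 35, 38, 41, 43, 46, 48, 51, 54, 56, 58, 59, 60, 61, 62, 63, 65, 66, 70, 74, 75, 76, 82, 83, 86}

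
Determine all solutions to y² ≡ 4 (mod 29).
The square roots of 4 mod 29 are 27 and 2. Verify: 27² = 729 ≡ 4 (mod 29)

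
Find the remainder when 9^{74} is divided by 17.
By Fermat: 9^{16} ≡ 1 (mod 17). 74 = 4×16 + 10. So 9^{74} ≡ 9^{10} ≡ 13 (mod 17)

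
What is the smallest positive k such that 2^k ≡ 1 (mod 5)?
Powers of 2 mod 5: 2^1≡2, 2^2≡4, 2^3≡3, 2^4≡1. Order = 4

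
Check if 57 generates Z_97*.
ord_97(57) divides 96. For each prime q|96: 57^{48}≡96, 57^{32}≡35, none ≡ 1. So 57 has order 96 and is a primitive root mod 97.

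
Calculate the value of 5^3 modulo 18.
5^{3} = 125 ≡ 17 mod 18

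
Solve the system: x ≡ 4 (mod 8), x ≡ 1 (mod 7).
M = 8 × 7 = 56. M₁ = 7, y₁ ≡ 7 (mod 8). M₂ = 8, y₂ ≡ 1 (mod 7). x = 4×7×7 + 1×8×1 ≡ 36 (mod 56)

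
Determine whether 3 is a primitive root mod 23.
3^{11} ≡ 1 (mod 23) and 11 < 22, so ord_23(3) = 11 ≠ 22 and 3 is not a primitive root.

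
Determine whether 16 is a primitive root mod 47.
16^{23} ≡ 1 (mod 47) and 23 < 46, so ord_47(16) = 23 ≠ 46 and 16 is not a primitive root.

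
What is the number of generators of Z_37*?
A prime p has φ(p-1) primitive roots; here φ(36) = 12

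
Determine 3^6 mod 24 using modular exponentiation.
By repeated squaring mod 24: 3^{1}≡3, 3^{2}≡9, 3^{4}≡9. Then 3^{6} = 3^{4+2} ≡ 9 × 9 ≡ 9 mod 24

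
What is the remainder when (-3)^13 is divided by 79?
By repeated squaring mod 79: (-3)^{1}≡76, (-3)^{2}≡9, (-3)^{4}≡2, (-3)^{8}≡4. Then (-3)^{13} = (-3)^{8+4+1} ≡ 4 × 2 × 76 ≡ 55 mod 79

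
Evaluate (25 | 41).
(25/41) = 25^{20} mod 41 = 1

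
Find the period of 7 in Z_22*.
Powers of 7 mod 22: 7^1≡7, 7^2≡5, 7^3≡13, 7^4≡3, 7^5≡21, 7^6≡15, 7^7≡17, 7^8≡9, 7^9≡19, 7^10≡1. ord_22(7) = 10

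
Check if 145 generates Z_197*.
ord_197(145) divides 196. For each prime q|196: 145^{98}≡196, 145^{28}≡36, none ≡ 1. So 145 has order 196 and is a primitive root mod 197.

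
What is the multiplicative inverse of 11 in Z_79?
Since 79 is prime, by Fermat 11^(-1) ≡ 11^{77} ≡ 36 mod 79. Verify: 11 × 36 = 396 ≡ 1 mod 79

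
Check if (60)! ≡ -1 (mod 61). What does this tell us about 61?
(60)! mod 61 = 60. Since this equals -1 (mod 61), Wilson confirms 61 is prime.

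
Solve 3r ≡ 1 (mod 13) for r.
Since 13 is prime, by Fermat 3^(-1) ≡ 3^{11} ≡ 9 (mod 13). Verify: 3 × 9 = 27 ≡ 1 (mod 13)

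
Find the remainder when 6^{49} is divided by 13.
By Fermat: 6^{12} ≡ 1 (mod 13). 49 = 4×12 + 1. So 6^{49} ≡ 6^{1} ≡ 6 (mod 13)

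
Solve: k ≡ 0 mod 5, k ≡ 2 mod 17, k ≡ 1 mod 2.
M = 5 × 17 × 2 = 170. M₁ = 34, y₁ ≡ 4 mod 5. M₂ = 10, y₂ ≡ 12 mod 17. M₃ = 85, y₃ ≡ 1 mod 2. k = 0×34×4 + 2×10×12 + 1×85×1 ≡ 155 mod 170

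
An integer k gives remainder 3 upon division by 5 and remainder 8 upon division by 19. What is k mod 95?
M = 5 × 19 = 95. M₁ = 19, y₁ ≡ 4 mod 5. M₂ = 5, y₂ ≡ 4 mod 19. k = 3×19×4 + 8×5×4 ≡ 8 mod 95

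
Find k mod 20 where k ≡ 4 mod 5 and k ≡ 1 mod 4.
M = 5 × 4 = 20. M₁ = 4, y₁ ≡ 4 mod 5. M₂ = 5, y₂ ≡ 1 mod 4. k = 4×4×4 + 1×5×1 ≡ 9 mod 20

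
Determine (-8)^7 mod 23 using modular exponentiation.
By repeated squaring (mod 23): (-8)^{1}≡15, (-8)^{2}≡18, (-8)^{4}≡2. Then (-8)^{7} = (-8)^{4+2+1} ≡ 2 × 18 × 15 ≡ 11 (mod 23)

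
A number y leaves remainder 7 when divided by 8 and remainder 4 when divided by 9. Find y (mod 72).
M = 8 × 9 = 72. M₁ = 9, y₁ ≡ 1 (mod 8). M₂ = 8, y₂ ≡ 8 (mod 9). y = 7×9×1 + 4×8×8 ≡ 31 (mod 72)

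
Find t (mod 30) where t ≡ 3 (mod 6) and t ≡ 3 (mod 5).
M = 6 × 5 = 30. M₁ = 5, y₁ ≡ 5 (mod 6). M₂ = 6, y₂ ≡ 1 (mod 5). t = 3×5×5 + 3×6×1 ≡ 3 (mod 30)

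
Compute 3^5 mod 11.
By repeated squaring (mod 11): 3^{1}≡3, 3^{2}≡9, 3^{4}≡4. Then 3^{5} = 3^{4+1} ≡ 4 × 3 ≡ 1 (mod 11)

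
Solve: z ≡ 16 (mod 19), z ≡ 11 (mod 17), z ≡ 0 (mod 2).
M = 19 × 17 × 2 = 646. M₁ = 34, y₁ ≡ 14 (mod 19). M₂ = 38, y₂ ≡ 13 (mod 17). M₃ = 323, y₃ ≡ 1 (mod 2). z = 16×34×14 + 11×38×13 + 0×323×1 ≡ 130 (mod 646)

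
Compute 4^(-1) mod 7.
Since 7 is prime, by Fermat 4^(-1) ≡ 4^{5} ≡ 2 mod 7. Verify: 4 × 2 = 8 ≡ 1 mod 7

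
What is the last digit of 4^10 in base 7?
Using Fermat: 4^{6} ≡ 1 (mod 7). 10 ≡ 4 (mod 6). So 4^{10} ≡ 4^{4} ≡ 4 (mod 7)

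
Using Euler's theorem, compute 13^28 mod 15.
By Euler: 13^{8} ≡ 1 (mod 15) since gcd(13, 15) = 1. 28 = 3×8 + 4. So 13^{28} ≡ 13^{4} ≡ 1 (mod 15)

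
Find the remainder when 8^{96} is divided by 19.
By Fermat: 8^{18} ≡ 1 mod 19. 96 = 5×18 + 6. So 8^{96} ≡ 8^{6} ≡ 1 mod 19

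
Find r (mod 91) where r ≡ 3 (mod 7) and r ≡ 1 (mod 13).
M = 7 × 13 = 91. M₁ = 13, y₁ ≡ 6 (mod 7). M₂ = 7, y₂ ≡ 2 (mod 13). r = 3×13×6 + 1×7×2 ≡ 66 (mod 91)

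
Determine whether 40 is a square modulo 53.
By Euler's criterion: 40^{26} ≡ 1 mod 53. Since this equals 1, 40 is a QR.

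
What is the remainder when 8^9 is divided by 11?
By repeated squaring mod 11: 8^{1}≡8, 8^{2}≡9, 8^{4}≡4, 8^{8}≡5. Then 8^{9} = 8^{8+1} ≡ 5 × 8 ≡ 7 mod 11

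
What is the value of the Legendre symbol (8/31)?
(8/31) = 8^{15} mod 31 = 1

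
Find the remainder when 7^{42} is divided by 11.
By Fermat: 7^{10} ≡ 1 (mod 11). 42 = 4×10 + 2. So 7^{42} ≡ 7^{2} ≡ 5 (mod 11)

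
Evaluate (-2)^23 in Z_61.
By repeated squaring mod 61: (-2)^{1}≡59, (-2)^{2}≡4, (-2)^{4}≡16, (-2)^{8}≡12, (-2)^{16}≡22. Then (-2)^{23} = (-2)^{16+4+2+1} ≡ 22 × 16 × 4 × 59 ≡ 51 mod 61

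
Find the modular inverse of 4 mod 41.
Since 41 is prime, by Fermat 4^(-1) ≡ 4^{39} ≡ 31 (mod 41). Verify: 4 × 31 = 124 ≡ 1 (mod 41)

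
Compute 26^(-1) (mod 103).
Since 103 is prime, by Fermat 26^(-1) ≡ 26^{101} ≡ 4 (mod 103). Verify: 26 × 4 = 104 ≡ 1 (mod 103)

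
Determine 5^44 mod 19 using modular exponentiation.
Using Fermat: 5^{18} ≡ 1 (mod 19). 44 ≡ 8 (mod 18). So 5^{44} ≡ 5^{8} ≡ 4 (mod 19)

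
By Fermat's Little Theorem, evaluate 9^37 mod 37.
By Fermat: 9^{36} ≡ 1 (mod 37). So 9^{37} = 9^{36} · 9^{1} ≡ 9^{1} ≡ 9 (mod 37)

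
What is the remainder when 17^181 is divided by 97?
Using Fermat: 17^{96} ≡ 1 (mod 97). 181 ≡ 85 (mod 96). So 17^{181} ≡ 17^{85} ≡ 23 (mod 97)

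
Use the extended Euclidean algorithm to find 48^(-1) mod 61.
Extended GCD: 48(14) + 61(-11) = 1. So 48^(-1) ≡ 14 mod 61. Verify: 48 × 14 = 672 ≡ 1 mod 61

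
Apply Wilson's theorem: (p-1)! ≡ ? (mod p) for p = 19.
By Wilson's theorem, (18)! ≡ -1 ≡ 18 (mod 19)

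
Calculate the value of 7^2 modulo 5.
7^{2} = 49 ≡ 4 (mod 5)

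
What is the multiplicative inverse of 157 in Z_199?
Since 199 is prime, by Fermat 157^(-1) ≡ 157^{197} ≡ 90 mod 199. Verify: 157 × 90 = 14130 ≡ 1 mod 199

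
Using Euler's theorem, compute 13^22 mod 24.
By Euler: 13^{8} ≡ 1 mod 24 since gcd(13, 24) = 1. 22 = 2×8 + 6. So 13^{22} ≡ 13^{6} ≡ 1 mod 24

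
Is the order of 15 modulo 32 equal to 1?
Powers of 15 mod 32: 15^1≡15, 15^2≡1. 15^1≡15≢1, so ord ≠ 1. No, the actual order is 2.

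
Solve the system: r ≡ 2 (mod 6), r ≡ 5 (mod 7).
M = 6 × 7 = 42. M₁ = 7, y₁ ≡ 1 (mod 6). M₂ = 6, y₂ ≡ 6 (mod 7). r = 2×7×1 + 5×6×6 ≡ 26 (mod 42)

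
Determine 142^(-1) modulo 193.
Since 193 is prime, by Fermat 142^(-1) ≡ 142^{191} ≡ 140 mod 193. Verify: 142 × 140 = 19880 ≡ 1 mod 193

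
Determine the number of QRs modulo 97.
Exactly half the non-zero residues mod a prime are QRs: (97-1)/2 = 48.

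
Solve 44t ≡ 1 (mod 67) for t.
Since 67 is prime, by Fermat 44^(-1) ≡ 44^{65} ≡ 32 (mod 67). Verify: 44 × 32 = 1408 ≡ 1 (mod 67)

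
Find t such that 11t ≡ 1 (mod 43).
Since 43 is prime, by Fermat 11^(-1) ≡ 11^{41} ≡ 4 (mod 43). Verify: 11 × 4 = 44 ≡ 1 (mod 43)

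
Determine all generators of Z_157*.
There are φ(156) = 48 primitive roots mod 157: {5, 6, 15, 18, 20, 21, 24, 26, 34, 38, 43, 53, 55, 60, 61, 62, 63, 66, 69, 70, 72, 73, 74, 77, 80, 83, 84, 85, 87, 88, 91, 94, 95, 96, 97, 102, 104, 114, 119, 123, 131, 133, 136, 137, 139, 142, 151, 152}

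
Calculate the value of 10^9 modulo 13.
By repeated squaring mod 13: 10^{1}≡10, 10^{2}≡9, 10^{4}≡3, 10^{8}≡9. Then 10^{9} = 10^{8+1} ≡ 9 × 10 ≡ 12 mod 13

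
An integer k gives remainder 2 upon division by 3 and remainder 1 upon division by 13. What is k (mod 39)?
M = 3 × 13 = 39. M₁ = 13, y₁ ≡ 1 (mod 3). M₂ = 3, y₂ ≡ 9 (mod 13). k = 2×13×1 + 1×3×9 ≡ 14 (mod 39)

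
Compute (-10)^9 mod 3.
Using Fermat: (-10)^{2} ≡ 1 mod 3. 9 ≡ 1 mod 2. So (-10)^{9} ≡ (-10)^{1} ≡ 2 mod 3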